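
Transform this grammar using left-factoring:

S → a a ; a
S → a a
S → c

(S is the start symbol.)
S → a a S'
S' → ; a
S' → ε
S → c

Left-factoring transforms A → αβ₁ | αβ₂ into A → αA' and A' → β₁ | β₂
(α is the longest common prefix among the alternatives). Repeat until
no nonterminal has two alternatives with a common prefix.

Round 1: S has alternatives sharing prefix 'a a'. Introduce S': S → a a S'
  Add: S' → ; a
  Add: S' → ε

No remaining common prefixes — done.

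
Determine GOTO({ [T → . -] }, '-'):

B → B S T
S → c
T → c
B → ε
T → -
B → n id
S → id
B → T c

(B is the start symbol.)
{ [T → - .] }

GOTO(I, '-') = CLOSURE({ [A → αX.β] : [A → α.Xβ] ∈ I, X = '-' })

Items with dot before '-', with the dot advanced:
  [T → . -] → [T → - .]
Closure adds nothing (no advanced item has the dot before a non-terminal).

GOTO = { [T → - .] }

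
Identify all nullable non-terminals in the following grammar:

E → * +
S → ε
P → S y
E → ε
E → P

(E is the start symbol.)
{ 'E', 'S' }

ε-productions: S → ε, E → ε
So S, E are immediately nullable.
No further non-terminal can be added: every production for the remaining non-terminals contains a terminal or a non-nullable non-terminal.
Nullable = { 'E', 'S' }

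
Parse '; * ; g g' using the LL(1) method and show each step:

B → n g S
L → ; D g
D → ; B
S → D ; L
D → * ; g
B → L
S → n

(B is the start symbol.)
Stack is shown with the top on the left.

Stack      Input        Action
------------------------------
B $        ; * ; g g $  output B → L
L $        ; * ; g g $  output L → ; D g
; D g $    ; * ; g g $  match ';'
D g $      * ; g g $    output D → * ; g
* ; g g $  * ; g g $    match '*'
; g g $    ; g g $      match ';'
g g $      g g $        match 'g'
g $        g $          match 'g'
$          $            accept

The string is accepted.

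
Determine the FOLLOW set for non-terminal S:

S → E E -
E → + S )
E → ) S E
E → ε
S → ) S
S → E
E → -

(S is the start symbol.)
To compute FOLLOW(S), find every occurrence of S on a right-hand side N → α S β: add FIRST(β) \ {ε}, and if β is empty or nullable also add FOLLOW(N). Iterate to a fixed point.

S is the start symbol, so $ ∈ FOLLOW(S).
In E → + S ): S is followed by ')', add FIRST(')') \ {ε} = { ')' }
In E → ) S E: S is followed by E, add FIRST(E) \ {ε} = { ')', '+', '-' }
  E is nullable, so also add FOLLOW(E)
In S → ) S: S is at the end; this adds FOLLOW(S) to itself — nothing new

The FOLLOW sets referred to above (computed the same way, to a fixed point):
  FOLLOW(E) = { $, ')', '+', '-' }

Taking the union: FOLLOW(S) = { $, ')', '+', '-' }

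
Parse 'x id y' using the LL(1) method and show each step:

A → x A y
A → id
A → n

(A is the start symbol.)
LL(1) parsing maintains a stack (initially the start symbol over $) and the input. At each step: if the stack top is a terminal, match it against the current input token; if it is a non-terminal N, replace it with the RHS of M[N, lookahead] (the unique production whose predict set contains the lookahead).

Stack is shown with the top on the left.

Stack    Input     Action
-------------------------
A $      x id y $  output A → x A y
x A y $  x id y $  match 'x'
A y $    id y $    output A → id
id y $   id y $    match 'id'
y $      y $       match 'y'
$        $         accept

The string is accepted.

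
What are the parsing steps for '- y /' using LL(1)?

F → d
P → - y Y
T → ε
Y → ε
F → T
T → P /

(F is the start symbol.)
Stack is shown with the top on the left.

Stack      Input    Action
--------------------------
F $        - y / $  output F → T
T $        - y / $  output T → P /
P / $      - y / $  output P → - y Y
- y Y / $  - y / $  match '-'
y Y / $    y / $    match 'y'
Y / $      / $      output Y → ε
/ $        / $      match '/'
$          $        accept

The string is accepted.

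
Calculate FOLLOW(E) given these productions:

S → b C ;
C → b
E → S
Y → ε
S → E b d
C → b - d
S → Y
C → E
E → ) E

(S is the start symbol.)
{ ';', 'b' }

In S → E b d: E is followed by b d, add FIRST(b d) \ {ε} = { 'b' }
In C → E: E is at the end, add FOLLOW(C)
In E → ) E: E is at the end; this adds FOLLOW(E) to itself — nothing new

The FOLLOW sets referred to above (computed the same way, to a fixed point):
  FOLLOW(C) = { ';' }

Taking the union: FOLLOW(E) = { ';', 'b' }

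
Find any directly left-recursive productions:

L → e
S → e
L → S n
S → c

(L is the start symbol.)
Direct left recursion occurs when N → N α for some non-terminal N (the right-hand side begins with the left-hand side itself).

L → e: starts with e
S → e: starts with e
L → S n: starts with S
S → c: starts with c

No direct left recursion found.

Answer: No direct left recursion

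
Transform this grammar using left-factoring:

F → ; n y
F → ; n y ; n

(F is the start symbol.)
Left-factoring transforms A → αβ₁ | αβ₂ into A → αA' and A' → β₁ | β₂
(α is the longest common prefix among the alternatives). Repeat until
no nonterminal has two alternatives with a common prefix.

Round 1: F has alternatives sharing prefix '; n y'. Introduce F': F → ; n y F'
  Add: F' → ε
  Add: F' → ; n

No remaining common prefixes — done.

Resulting grammar:
F → ; n y F'
F' → ε
F' → ; n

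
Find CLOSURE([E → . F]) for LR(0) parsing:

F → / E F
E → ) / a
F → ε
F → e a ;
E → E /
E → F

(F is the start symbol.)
{ [E → . F], [F → . / E F], [F → . e a ;], [F → .] }

To compute CLOSURE, for each item [A → α.Bβ] where B is a non-terminal, add [B → .γ] for all productions B → γ; repeat for the newly added items until nothing changes.

Start with: [E → . F]
  [E → . F] has the dot before F: add [F → . / E F], [F → .], [F → . e a ;]
No further items can be added.

CLOSURE = { [E → . F], [F → . / E F], [F → . e a ;], [F → .] }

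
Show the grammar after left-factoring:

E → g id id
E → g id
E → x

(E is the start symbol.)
Left-factoring transforms A → αβ₁ | αβ₂ into A → αA' and A' → β₁ | β₂
(α is the longest common prefix among the alternatives). Repeat until
no nonterminal has two alternatives with a common prefix.

Round 1: E has alternatives sharing prefix 'g id'. Introduce E': E → g id E'
  Add: E' → id
  Add: E' → ε

No remaining common prefixes — done.

Resulting grammar:
E → g id E'
E' → id
E' → ε
E → x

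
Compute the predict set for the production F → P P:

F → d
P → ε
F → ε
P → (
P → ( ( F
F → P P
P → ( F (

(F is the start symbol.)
PREDICT(F → P P) = (FIRST(RHS) \ {ε}) ∪ (FOLLOW(F) if ε ∈ FIRST(RHS), i.e. RHS ⇒* ε)
FIRST(P) = { '(', ε }
FIRST(P P) = { '(', ε }
ε ∈ FIRST(P P) (the right-hand side is nullable), so add FOLLOW(F) = { $, '(' }
PREDICT(F → P P) = { $, '(' }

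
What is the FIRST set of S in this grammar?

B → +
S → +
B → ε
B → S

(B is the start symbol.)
To compute FIRST(S), examine every production with S on the left-hand side, reading each right-hand side left to right until a non-nullable symbol is reached.

From S → +:
  - '+' is a terminal: add '+' and stop

Collecting: FIRST(S) = { '+' }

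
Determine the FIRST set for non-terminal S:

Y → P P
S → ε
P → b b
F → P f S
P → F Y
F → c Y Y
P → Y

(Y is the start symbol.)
{ ε }

From S → ε:
  - ε-production, so ε ∈ FIRST(S)

Collecting: FIRST(S) = { ε }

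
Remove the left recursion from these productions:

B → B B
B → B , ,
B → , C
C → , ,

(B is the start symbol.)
B → , C B'
B' → B B'
B' → , , B'
B' → ε
C → , ,

B is directly left-recursive. The standard transformation for
  A → A α₁ | ... | A α_m | β₁ | ... | β_n
is
  A  → β₁ A' | ... | β_n A'
  A' → α₁ A' | ... | α_m A' | ε

B → , C becomes B → , C B'
B → B B becomes B' → B B'
B → B , , becomes B' → , , B'
Add B' → ε

Productions for other non-terminals are unchanged:
  C → , ,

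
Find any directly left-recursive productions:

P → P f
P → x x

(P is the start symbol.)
P → P f: LEFT RECURSIVE (starts with P)
P → x x: starts with x

The grammar has direct left recursion on: P.

Answer: Yes, P is left-recursive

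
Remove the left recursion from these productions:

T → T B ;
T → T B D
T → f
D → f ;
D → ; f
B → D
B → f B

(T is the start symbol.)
T is directly left-recursive. The standard transformation for
  A → A α₁ | ... | A α_m | β₁ | ... | β_n
is
  A  → β₁ A' | ... | β_n A'
  A' → α₁ A' | ... | α_m A' | ε

T → f becomes T → f T'
T → T B ; becomes T' → B ; T'
T → T B D becomes T' → B D T'
Add T' → ε

Productions for other non-terminals are unchanged:
  D → f ;
  D → ; f
  B → D
  B → f B

Resulting grammar:
T → f T'
T' → B ; T'
T' → B D T'
T' → ε
D → f ;
D → ; f
B → D
B → f B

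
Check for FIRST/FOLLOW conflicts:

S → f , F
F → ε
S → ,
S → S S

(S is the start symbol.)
Nullable non-terminals: F.
F has a nullable alternative but only one production, so nothing to check.

S has no nullable alternative, so no FIRST/FOLLOW check is needed there.

No FIRST/FOLLOW conflicts found.

Answer: No FIRST/FOLLOW conflicts.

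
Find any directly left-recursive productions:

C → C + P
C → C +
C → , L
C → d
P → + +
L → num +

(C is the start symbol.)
Direct left recursion occurs when N → N α for some non-terminal N (the right-hand side begins with the left-hand side itself).

C → C + P: LEFT RECURSIVE (starts with C)
C → C +: LEFT RECURSIVE (starts with C)
C → , L: starts with ','
C → d: starts with d
P → + +: starts with '+'
L → num +: starts with num

The grammar has direct left recursion on: C.

Answer: Yes, C is left-recursive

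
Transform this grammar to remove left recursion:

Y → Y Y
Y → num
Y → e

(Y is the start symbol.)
Y → num Y'
Y → e Y'
Y' → Y Y'
Y' → ε

Y is directly left-recursive. The standard transformation for
  A → A α₁ | ... | A α_m | β₁ | ... | β_n
is
  A  → β₁ A' | ... | β_n A'
  A' → α₁ A' | ... | α_m A' | ε

Y → num becomes Y → num Y'
Y → e becomes Y → e Y'
Y → Y Y becomes Y' → Y Y'
Add Y' → ε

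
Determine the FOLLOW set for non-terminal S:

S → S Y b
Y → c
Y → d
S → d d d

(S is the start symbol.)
{ $, 'c', 'd' }

S is the start symbol, so $ ∈ FOLLOW(S).
In S → S Y b: S is followed by Y b, add FIRST(Y b) \ {ε} = { 'c', 'd' }

Taking the union: FOLLOW(S) = { $, 'c', 'd' }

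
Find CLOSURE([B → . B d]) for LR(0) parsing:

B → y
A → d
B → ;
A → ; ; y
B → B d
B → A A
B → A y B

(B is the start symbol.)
{ [A → . ; ; y], [A → . d], [B → . ;], [B → . A A], [B → . A y B], [B → . B d], [B → . y] }

Start with: [B → . B d]
  [B → . B d] has the dot before B: add [B → . y], [B → . ;], [B → . A A], [B → . A y B]
  [B → . A A] has the dot before A: add [A → . d], [A → . ; ; y]
No further items can be added.

CLOSURE = { [A → . ; ; y], [A → . d], [B → . ;], [B → . A A], [B → . A y B], [B → . B d], [B → . y] }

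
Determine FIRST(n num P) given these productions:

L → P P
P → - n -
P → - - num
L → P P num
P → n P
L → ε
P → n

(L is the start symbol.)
To compute FIRST(n num P), process the symbols left to right:
Symbol n is a terminal. Add 'n' and stop.
FIRST(n num P) = { 'n' }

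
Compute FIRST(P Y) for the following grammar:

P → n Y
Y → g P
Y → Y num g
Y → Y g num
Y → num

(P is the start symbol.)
FIRST sets of the non-terminals involved (from the grammar, by fixed-point iteration):
  FIRST(P) = { 'n' }

To compute FIRST(P Y), process the symbols left to right:
Symbol P is a non-terminal. Add FIRST(P) \ {ε} = { 'n' }
P is not nullable (ε ∉ FIRST(P)), so stop here.
FIRST(P Y) = { 'n' }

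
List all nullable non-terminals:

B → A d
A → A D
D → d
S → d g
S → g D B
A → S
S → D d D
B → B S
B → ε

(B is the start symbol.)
{ 'B' }

ε-productions: B → ε
So B is immediately nullable.
No further non-terminal can be added: every production for the remaining non-terminals contains a terminal or a non-nullable non-terminal.
Nullable = { 'B' }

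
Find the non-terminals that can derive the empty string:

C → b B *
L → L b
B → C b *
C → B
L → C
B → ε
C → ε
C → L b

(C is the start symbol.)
{ 'B', 'C', 'L' }

ε-productions: B → ε, C → ε
So B, C are immediately nullable.
L → C: every symbol on the right is nullable, so L is nullable too.
Every non-terminal is now nullable.
Nullable = { 'B', 'C', 'L' }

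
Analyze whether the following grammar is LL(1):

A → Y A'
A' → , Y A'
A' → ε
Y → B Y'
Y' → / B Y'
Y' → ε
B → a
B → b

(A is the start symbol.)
Yes, the grammar is LL(1).

A grammar is LL(1) if for each non-terminal N with multiple productions, the predict sets of those productions are pairwise disjoint, where PREDICT(N → α) = (FIRST(α) \ {ε}) ∪ (FOLLOW(N) if α ⇒* ε).

Relevant sets:
  FOLLOW(A') = { $ }
  FOLLOW(Y') = { $, ',' }

For A':
  PREDICT(A' → ',' Y A') = { ',' }
  PREDICT(A' → ε) = { $ }
For Y':
  PREDICT(Y' → '/' B Y') = { '/' }
  PREDICT(Y' → ε) = { $, ',' }
For B:
  PREDICT(B → a) = { 'a' }
  PREDICT(B → b) = { 'b' }
A, Y have a single production, so nothing to check there.

All predict sets are disjoint. The grammar IS LL(1).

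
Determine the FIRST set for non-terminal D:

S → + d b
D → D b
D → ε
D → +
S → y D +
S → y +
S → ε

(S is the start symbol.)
To compute FIRST(D), examine every production with D on the left-hand side, reading each right-hand side left to right until a non-nullable symbol is reached.

From D → D b:
  - D is the symbol being defined: contributes nothing new
    D is nullable, so continue to the next symbol
  - b is a terminal: add 'b' and stop
From D → ε:
  - ε-production, so ε ∈ FIRST(D)
From D → +:
  - '+' is a terminal: add '+' and stop

Collecting: FIRST(D) = { '+', 'b', ε }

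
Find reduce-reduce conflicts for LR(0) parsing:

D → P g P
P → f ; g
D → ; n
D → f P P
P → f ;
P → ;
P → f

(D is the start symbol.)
Augment with D' → D and build the canonical LR(0) collection (I0 = CLOSURE({[D' → . D]}), then GOTO on every symbol after a dot until no new states appear). It has 15 states:
  I0: { [D → . ; n], [D → . P g P], [D → . f P P], [D' → . D], [P → . ;], [P → . f ; g], [P → . f ;], [P → . f] }  — shift
  I1: { [D → ; . n], [P → ; .] }  — shift, reduce
  I2: { [D' → D .] }  — accept
  I3: { [D → P . g P] }  — shift
  I4: { [D → f . P P], [P → . ;], [P → . f ; g], [P → . f ;], [P → . f], [P → f . ; g], [P → f . ;], [P → f .] }  — shift, reduce
  I5: { [P → ; .], [P → f ; . g], [P → f ; .] }  — shift, 2 reduces
  I6: { [D → f P . P], [P → . ;], [P → . f ; g], [P → . f ;], [P → . f] }  — shift
  I7: { [P → f . ; g], [P → f . ;], [P → f .] }  — shift, reduce
  I8: { [P → f ; . g], [P → f ; .] }  — shift, reduce
  I9: { [P → f ; g .] }  — reduce
  I10: { [P → ; .] }  — reduce
  I11: { [D → f P P .] }  — reduce
  I12: { [D → P g . P], [P → . ;], [P → . f ; g], [P → . f ;], [P → . f] }  — shift
  I13: { [D → P g P .] }  — reduce
  I14: { [D → ; n .] }  — reduce

I5 contains complete items [P → ; .], [P → f ; .] — reduce-reduce conflict.

Answer: Yes — I5: [P → ; .] vs [P → f ; .]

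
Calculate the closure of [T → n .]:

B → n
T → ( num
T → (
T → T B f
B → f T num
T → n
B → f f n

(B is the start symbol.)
Start with: [T → n .]
The dot is at the end, so nothing is added.

CLOSURE = { [T → n .] }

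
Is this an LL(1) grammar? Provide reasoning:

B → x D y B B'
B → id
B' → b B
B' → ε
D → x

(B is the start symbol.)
No. Predict set conflict for B': { 'b' }

A grammar is LL(1) if for each non-terminal N with multiple productions, the predict sets of those productions are pairwise disjoint, where PREDICT(N → α) = (FIRST(α) \ {ε}) ∪ (FOLLOW(N) if α ⇒* ε).

Relevant sets:
  FOLLOW(B') = { $, 'b' }

For B:
  PREDICT(B → x D y B B') = { 'x' }
  PREDICT(B → id) = { 'id' }
For B':
  PREDICT(B' → b B) = { 'b' }
  PREDICT(B' → ε) = { $, 'b' }
D has a single production, so nothing to check there.

Conflict found: Predict set conflict for B': { 'b' }
The grammar is NOT LL(1).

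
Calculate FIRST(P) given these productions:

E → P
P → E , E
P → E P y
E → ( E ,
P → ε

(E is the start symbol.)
FIRST sets of the other non-terminals involved (by the same procedure, iterated to a fixed point):
  FIRST(E) = { '(', ',', 'y', ε }

From P → E , E:
  - E is a non-terminal: add FIRST(E) \ {ε} = { '(', ',', 'y' }
    E is nullable, so continue to the next symbol
  - ',' is a terminal: add ',' and stop
From P → E P y:
  - E is a non-terminal: add FIRST(E) \ {ε} = { '(', ',', 'y' }
    E is nullable, so continue to the next symbol
  - P is the symbol being defined: contributes nothing new
    P is nullable, so continue to the next symbol
  - y is a terminal: add 'y' and stop
From P → ε:
  - ε-production, so ε ∈ FIRST(P)

Collecting: FIRST(P) = { '(', ',', 'y', ε }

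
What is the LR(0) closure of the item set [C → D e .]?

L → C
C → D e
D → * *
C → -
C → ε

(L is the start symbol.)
{ [C → D e .] }

To compute CLOSURE, for each item [A → α.Bβ] where B is a non-terminal, add [B → .γ] for all productions B → γ; repeat for the newly added items until nothing changes.

Start with: [C → D e .]
The dot is at the end, so nothing is added.

CLOSURE = { [C → D e .] }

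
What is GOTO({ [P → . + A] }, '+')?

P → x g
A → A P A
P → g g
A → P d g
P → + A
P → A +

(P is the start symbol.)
GOTO(I, '+') = CLOSURE({ [A → αX.β] : [A → α.Xβ] ∈ I, X = '+' })

Items with dot before '+', with the dot advanced:
  [P → . + A] → [P → + . A]
Closure of the advanced items:
  [P → + . A] has the dot before A: add [A → . A P A], [A → . P d g]
  [A → . P d g] has the dot before P: add [P → . x g], [P → . g g], [P → . + A], [P → . A +]

GOTO = { [A → . A P A], [A → . P d g], [P → + . A], [P → . + A], [P → . A +], [P → . g g], [P → . x g] }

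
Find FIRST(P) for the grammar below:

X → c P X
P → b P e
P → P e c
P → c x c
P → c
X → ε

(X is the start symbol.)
{ 'b', 'c' }

To compute FIRST(P), examine every production with P on the left-hand side, reading each right-hand side left to right until a non-nullable symbol is reached.

From P → b P e:
  - b is a terminal: add 'b' and stop
From P → P e c:
  - P is the symbol being defined: contributes nothing new
    P is not nullable, so stop
From P → c x c:
  - c is a terminal: add 'c' and stop
From P → c:
  - c is a terminal: add 'c' and stop

Collecting: FIRST(P) = { 'b', 'c' }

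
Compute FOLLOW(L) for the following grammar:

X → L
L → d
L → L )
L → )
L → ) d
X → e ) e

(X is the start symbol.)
To compute FOLLOW(L), find every occurrence of L on a right-hand side N → α L β: add FIRST(β) \ {ε}, and if β is empty or nullable also add FOLLOW(N). Iterate to a fixed point.

In X → L: L is at the end, add FOLLOW(X)
In L → L ): L is followed by ')', add FIRST(')') \ {ε} = { ')' }

The FOLLOW sets referred to above (computed the same way, to a fixed point):
  FOLLOW(X) = { $ }

Taking the union: FOLLOW(L) = { $, ')' }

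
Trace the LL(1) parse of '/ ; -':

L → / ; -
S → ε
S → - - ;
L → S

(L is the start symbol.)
LL(1) parsing maintains a stack (initially the start symbol over $) and the input. At each step: if the stack top is a terminal, match it against the current input token; if it is a non-terminal N, replace it with the RHS of M[N, lookahead] (the unique production whose predict set contains the lookahead).

Stack is shown with the top on the left.

Stack    Input    Action
------------------------
L $      / ; - $  output L → / ; -
/ ; - $  / ; - $  match '/'
; - $    ; - $    match ';'
- $      - $      match '-'
$        $        accept

The string is accepted.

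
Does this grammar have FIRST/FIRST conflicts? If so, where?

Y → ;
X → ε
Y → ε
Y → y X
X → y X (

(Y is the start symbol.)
No FIRST/FIRST conflicts.

Productions for Y:
  Y → ;: FIRST = { ';' }
  Y → ε: FIRST = { ε }
  Y → y X: FIRST = { 'y' }
Productions for X:
  X → ε: FIRST = { ε }
  X → y X (: FIRST = { 'y' }

All alternatives of each non-terminal have pairwise disjoint FIRST sets.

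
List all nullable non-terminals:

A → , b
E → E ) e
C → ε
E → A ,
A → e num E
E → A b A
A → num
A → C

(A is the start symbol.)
{ 'A', 'C' }

A non-terminal is nullable if it can derive ε (the empty string): either it has an ε-production, or it has a production whose right-hand side consists entirely of nullable non-terminals.

ε-productions: C → ε
So C is immediately nullable.
A → C: every symbol on the right is nullable, so A is nullable too.
No further non-terminal can be added: every production for the remaining non-terminals contains a terminal or a non-nullable non-terminal.
Nullable = { 'A', 'C' }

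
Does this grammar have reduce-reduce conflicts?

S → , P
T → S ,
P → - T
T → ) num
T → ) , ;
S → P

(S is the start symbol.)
No reduce-reduce conflicts

Augment with S' → S and build the canonical LR(0) collection (I0 = CLOSURE({[S' → . S]}), then GOTO on every symbol after a dot until no new states appear). It has 13 states:
  I0: { [P → . - T], [S → . , P], [S → . P], [S' → . S] }  — shift
  I1: { [P → . - T], [S → , . P] }  — shift
  I2: { [P → - . T], [P → . - T], [S → . , P], [S → . P], [T → . ) , ;], [T → . ) num], [T → . S ,] }  — shift
  I3: { [S → P .] }  — reduce
  I4: { [S' → S .] }  — accept
  I5: { [T → ) . , ;], [T → ) . num] }  — shift
  I6: { [T → S . ,] }  — shift
  I7: { [P → - T .] }  — reduce
  I8: { [T → S , .] }  — reduce
  I9: { [T → ) , . ;] }  — shift
  I10: { [T → ) num .] }  — reduce
  I11: { [T → ) , ; .] }  — reduce
  I12: { [S → , P .] }  — reduce

No state contains more than one complete item.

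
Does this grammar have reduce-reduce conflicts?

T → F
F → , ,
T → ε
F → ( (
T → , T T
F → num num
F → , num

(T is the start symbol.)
Augment with T' → T and build the canonical LR(0) collection (I0 = CLOSURE({[T' → . T]}), then GOTO on every symbol after a dot until no new states appear). It has 12 states:
  I0: { [F → . ( (], [F → . , ,], [F → . , num], [F → . num num], [T → . , T T], [T → . F], [T → .], [T' → . T] }  — shift, reduce
  I1: { [F → ( . (] }  — shift
  I2: { [F → , . ,], [F → , . num], [F → . ( (], [F → . , ,], [F → . , num], [F → . num num], [T → , . T T], [T → . , T T], [T → . F], [T → .] }  — shift, reduce
  I3: { [T → F .] }  — reduce
  I4: { [T' → T .] }  — accept
  I5: { [F → num . num] }  — shift
  I6: { [F → num num .] }  — reduce
  I7: { [F → , , .], [F → , . ,], [F → , . num], [F → . ( (], [F → . , ,], [F → . , num], [F → . num num], [T → , . T T], [T → . , T T], [T → . F], [T → .] }  — shift, 2 reduces
  I8: { [F → . ( (], [F → . , ,], [F → . , num], [F → . num num], [T → , T . T], [T → . , T T], [T → . F], [T → .] }  — shift, reduce
  I9: { [F → , num .], [F → num . num] }  — shift, reduce
  I10: { [T → , T T .] }  — reduce
  I11: { [F → ( ( .] }  — reduce

I7 contains complete items [F → , , .], [T → .] — reduce-reduce conflict.

Answer: Yes — I7: [F → , , .] vs [T → .]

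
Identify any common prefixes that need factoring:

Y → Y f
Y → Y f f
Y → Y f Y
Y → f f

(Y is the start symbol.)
Yes, Y has productions with common prefix 'Y f'

Left-factoring is needed when two productions for the same non-terminal
share a common prefix on the right-hand side.

Productions for Y:
  Y → Y f
  Y → Y f f
  Y → Y f Y
  Y → f f

Found common prefix 'Y f' in productions for Y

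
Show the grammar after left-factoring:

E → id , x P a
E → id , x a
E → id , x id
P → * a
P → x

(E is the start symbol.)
Left-factoring transforms A → αβ₁ | αβ₂ into A → αA' and A' → β₁ | β₂
(α is the longest common prefix among the alternatives). Repeat until
no nonterminal has two alternatives with a common prefix.

Round 1: E has alternatives sharing prefix 'id , x'. Introduce E': E → id , x E'
  Add: E' → P a
  Add: E' → a
  Add: E' → id

No remaining common prefixes — done.

Resulting grammar:
E → id , x E'
E' → P a
E' → a
E' → id
P → * a
P → x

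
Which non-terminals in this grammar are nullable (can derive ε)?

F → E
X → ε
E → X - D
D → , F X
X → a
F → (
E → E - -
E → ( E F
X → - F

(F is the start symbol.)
A non-terminal is nullable if it can derive ε (the empty string): either it has an ε-production, or it has a production whose right-hand side consists entirely of nullable non-terminals.

ε-productions: X → ε
So X is immediately nullable.
No further non-terminal can be added: every production for the remaining non-terminals contains a terminal or a non-nullable non-terminal.
Nullable = { 'X' }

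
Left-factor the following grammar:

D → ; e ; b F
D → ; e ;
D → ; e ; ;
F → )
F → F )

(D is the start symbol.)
Left-factoring transforms A → αβ₁ | αβ₂ into A → αA' and A' → β₁ | β₂
(α is the longest common prefix among the alternatives). Repeat until
no nonterminal has two alternatives with a common prefix.

Round 1: D has alternatives sharing prefix '; e ;'. Introduce D': D → ; e ; D'
  Add: D' → b F
  Add: D' → ε
  Add: D' → ;

No remaining common prefixes — done.

Resulting grammar:
D → ; e ; D'
D' → b F
D' → ε
D' → ;
F → )
F → F )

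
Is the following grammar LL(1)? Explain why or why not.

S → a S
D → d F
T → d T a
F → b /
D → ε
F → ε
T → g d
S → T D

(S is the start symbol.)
Yes, the grammar is LL(1).

A grammar is LL(1) if for each non-terminal N with multiple productions, the predict sets of those productions are pairwise disjoint, where PREDICT(N → α) = (FIRST(α) \ {ε}) ∪ (FOLLOW(N) if α ⇒* ε).

Relevant sets:
  FIRST(T) = { 'd', 'g' }
  FOLLOW(D) = { $ }
  FOLLOW(F) = { $ }

For S:
  PREDICT(S → a S) = { 'a' }
  PREDICT(S → T D) = { 'd', 'g' }
For D:
  PREDICT(D → d F) = { 'd' }
  PREDICT(D → ε) = { $ }
For T:
  PREDICT(T → d T a) = { 'd' }
  PREDICT(T → g d) = { 'g' }
For F:
  PREDICT(F → b '/') = { 'b' }
  PREDICT(F → ε) = { $ }

All predict sets are disjoint. The grammar IS LL(1).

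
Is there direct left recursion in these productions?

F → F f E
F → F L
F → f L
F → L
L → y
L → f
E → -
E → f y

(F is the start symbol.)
Yes, F is left-recursive

Direct left recursion occurs when N → N α for some non-terminal N (the right-hand side begins with the left-hand side itself).

F → F f E: LEFT RECURSIVE (starts with F)
F → F L: LEFT RECURSIVE (starts with F)
F → f L: starts with f
F → L: starts with L
L → y: starts with y
L → f: starts with f
E → -: starts with '-'
E → f y: starts with f

The grammar has direct left recursion on: F.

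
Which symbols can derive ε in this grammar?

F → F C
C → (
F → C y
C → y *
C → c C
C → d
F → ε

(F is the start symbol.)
ε-productions: F → ε
So F is immediately nullable.
No further non-terminal can be added: every production for the remaining non-terminals contains a terminal or a non-nullable non-terminal.
Nullable = { 'F' }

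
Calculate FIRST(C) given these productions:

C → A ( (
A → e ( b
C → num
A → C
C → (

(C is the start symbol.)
FIRST sets of the other non-terminals involved (by the same procedure, iterated to a fixed point):
  FIRST(A) = { '(', 'e', 'num' }

From C → A ( (:
  - A is a non-terminal: add FIRST(A) \ {ε} = { '(', 'e', 'num' }
    A is not nullable, so stop
From C → num:
  - num is a terminal: add 'num' and stop
From C → (:
  - '(' is a terminal: add '(' and stop

Collecting: FIRST(C) = { '(', 'e', 'num' }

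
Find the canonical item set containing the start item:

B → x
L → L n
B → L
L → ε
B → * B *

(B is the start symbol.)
{ [B → . * B *], [B → . L], [B → . x], [B' → . B], [L → . L n], [L → .] }

First, augment the grammar with B' → B
I₀ = CLOSURE({ [B' → . B] }):
  [B' → . B] has the dot before B: add [B → . x], [B → . L], [B → . * B *]
  [B → . L] has the dot before L: add [L → . L n], [L → .]
No further items can be added.

I₀ = { [B → . * B *], [B → . L], [B → . x], [B' → . B], [L → . L n], [L → .] }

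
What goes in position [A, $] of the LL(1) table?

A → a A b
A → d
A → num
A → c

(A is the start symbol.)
Empty (error entry)

To find M[A, $], we find productions for A where $ is in the predict set (PREDICT(N → α) = (FIRST(α) \ {ε}) ∪ (FOLLOW(N) if α ⇒* ε)).

A → a A b: PREDICT = { 'a' }
A → d: PREDICT = { 'd' }
A → num: PREDICT = { 'num' }
A → c: PREDICT = { 'c' }

M[A, $] is empty (no production applies)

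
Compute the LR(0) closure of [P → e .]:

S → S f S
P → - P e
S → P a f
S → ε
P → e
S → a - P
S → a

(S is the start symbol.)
Start with: [P → e .]
The dot is at the end, so nothing is added.

CLOSURE = { [P → e .] }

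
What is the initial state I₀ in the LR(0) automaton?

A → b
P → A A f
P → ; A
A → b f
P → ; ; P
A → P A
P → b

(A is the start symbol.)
{ [A → . P A], [A → . b f], [A → . b], [A' → . A], [P → . ; ; P], [P → . ; A], [P → . A A f], [P → . b] }

First, augment the grammar with A' → A
I₀ = CLOSURE({ [A' → . A] }):
  [A' → . A] has the dot before A: add [A → . b], [A → . b f], [A → . P A]
  [A → . P A] has the dot before P: add [P → . A A f], [P → . ; A], [P → . ; ; P], [P → . b]
No further items can be added.

I₀ = { [A → . P A], [A → . b f], [A → . b], [A' → . A], [P → . ; ; P], [P → . ; A], [P → . A A f], [P → . b] }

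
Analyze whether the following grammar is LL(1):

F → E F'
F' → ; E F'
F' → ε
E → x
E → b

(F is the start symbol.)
Yes, the grammar is LL(1).

A grammar is LL(1) if for each non-terminal N with multiple productions, the predict sets of those productions are pairwise disjoint, where PREDICT(N → α) = (FIRST(α) \ {ε}) ∪ (FOLLOW(N) if α ⇒* ε).

Relevant sets:
  FOLLOW(F') = { $ }

For F':
  PREDICT(F' → ';' E F') = { ';' }
  PREDICT(F' → ε) = { $ }
For E:
  PREDICT(E → x) = { 'x' }
  PREDICT(E → b) = { 'b' }
F has a single production, so nothing to check there.

All predict sets are disjoint. The grammar IS LL(1).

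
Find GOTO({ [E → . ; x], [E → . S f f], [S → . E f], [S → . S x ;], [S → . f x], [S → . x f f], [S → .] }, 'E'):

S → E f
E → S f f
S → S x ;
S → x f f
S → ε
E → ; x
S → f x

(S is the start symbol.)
{ [S → E . f] }

GOTO(I, 'E') = CLOSURE({ [A → αX.β] : [A → α.Xβ] ∈ I, X = 'E' })

Items with dot before 'E', with the dot advanced:
  [S → . E f] → [S → E . f]
Closure adds nothing (no advanced item has the dot before a non-terminal).

GOTO = { [S → E . f] }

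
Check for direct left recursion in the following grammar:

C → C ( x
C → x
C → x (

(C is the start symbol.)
Direct left recursion occurs when N → N α for some non-terminal N (the right-hand side begins with the left-hand side itself).

C → C ( x: LEFT RECURSIVE (starts with C)
C → x: starts with x
C → x (: starts with x

The grammar has direct left recursion on: C.

Answer: Yes, C is left-recursive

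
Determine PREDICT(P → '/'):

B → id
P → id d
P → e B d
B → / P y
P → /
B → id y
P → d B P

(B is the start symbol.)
PREDICT(P → '/') = (FIRST(RHS) \ {ε}) ∪ (FOLLOW(P) if ε ∈ FIRST(RHS), i.e. RHS ⇒* ε)
FIRST('/') = { '/' }
ε ∉ FIRST('/'), so FOLLOW(P) is not added.
PREDICT(P → '/') = { '/' }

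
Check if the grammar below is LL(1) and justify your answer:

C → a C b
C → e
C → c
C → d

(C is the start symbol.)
Yes, the grammar is LL(1).

For C:
  PREDICT(C → a C b) = { 'a' }
  PREDICT(C → e) = { 'e' }
  PREDICT(C → c) = { 'c' }
  PREDICT(C → d) = { 'd' }

All predict sets are disjoint. The grammar IS LL(1).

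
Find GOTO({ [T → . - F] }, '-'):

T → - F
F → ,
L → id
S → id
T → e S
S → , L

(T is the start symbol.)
GOTO(I, '-') = CLOSURE({ [A → αX.β] : [A → α.Xβ] ∈ I, X = '-' })

Items with dot before '-', with the dot advanced:
  [T → . - F] → [T → - . F]
Closure of the advanced items:
  [T → - . F] has the dot before F: add [F → . ,]

GOTO = { [F → . ,], [T → - . F] }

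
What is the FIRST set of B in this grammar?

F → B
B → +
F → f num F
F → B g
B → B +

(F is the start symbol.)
To compute FIRST(B), examine every production with B on the left-hand side, reading each right-hand side left to right until a non-nullable symbol is reached.

From B → +:
  - '+' is a terminal: add '+' and stop
From B → B +:
  - B is the symbol being defined: contributes nothing new
    B is not nullable, so stop

Collecting: FIRST(B) = { '+' }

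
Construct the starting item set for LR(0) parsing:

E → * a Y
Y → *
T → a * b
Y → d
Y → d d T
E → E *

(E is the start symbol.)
{ [E → . * a Y], [E → . E *], [E' → . E] }

First, augment the grammar with E' → E
I₀ = CLOSURE({ [E' → . E] }):
  [E' → . E] has the dot before E: add [E → . * a Y], [E → . E *]
No further items can be added.

I₀ = { [E → . * a Y], [E → . E *], [E' → . E] }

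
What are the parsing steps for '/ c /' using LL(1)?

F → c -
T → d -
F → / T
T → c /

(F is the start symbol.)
LL(1) parsing maintains a stack (initially the start symbol over $) and the input. At each step: if the stack top is a terminal, match it against the current input token; if it is a non-terminal N, replace it with the RHS of M[N, lookahead] (the unique production whose predict set contains the lookahead).

Stack is shown with the top on the left.

Stack  Input    Action
----------------------
F $    / c / $  output F → / T
/ T $  / c / $  match '/'
T $    c / $    output T → c /
c / $  c / $    match 'c'
/ $    / $      match '/'
$      $        accept

The string is accepted.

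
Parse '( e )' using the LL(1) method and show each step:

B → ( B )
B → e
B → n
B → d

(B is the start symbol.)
LL(1) parsing maintains a stack (initially the start symbol over $) and the input. At each step: if the stack top is a terminal, match it against the current input token; if it is a non-terminal N, replace it with the RHS of M[N, lookahead] (the unique production whose predict set contains the lookahead).

Stack is shown with the top on the left.

Stack    Input    Action
------------------------
B $      ( e ) $  output B → ( B )
( B ) $  ( e ) $  match '('
B ) $    e ) $    output B → e
e ) $    e ) $    match 'e'
) $      ) $      match ')'
$        $        accept

The string is accepted.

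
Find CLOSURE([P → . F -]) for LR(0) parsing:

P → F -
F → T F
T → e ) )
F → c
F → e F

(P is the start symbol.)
To compute CLOSURE, for each item [A → α.Bβ] where B is a non-terminal, add [B → .γ] for all productions B → γ; repeat for the newly added items until nothing changes.

Start with: [P → . F -]
  [P → . F -] has the dot before F: add [F → . T F], [F → . c], [F → . e F]
  [F → . T F] has the dot before T: add [T → . e ) )]
No further items can be added.

CLOSURE = { [F → . T F], [F → . c], [F → . e F], [P → . F -], [T → . e ) )] }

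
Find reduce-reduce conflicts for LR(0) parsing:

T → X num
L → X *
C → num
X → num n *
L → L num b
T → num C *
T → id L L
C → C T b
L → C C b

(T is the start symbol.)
No reduce-reduce conflicts

A reduce-reduce conflict occurs when an LR(0) state has two complete items [A → α .] and [B → β .] — both call for a reduction, and with no lookahead the parser cannot choose between them.

Augment with T' → T and build the canonical LR(0) collection (I0 = CLOSURE({[T' → . T]}), then GOTO on every symbol after a dot until no new states appear). It has 25 states:
  I0: { [T → . X num], [T → . id L L], [T → . num C *], [T' → . T], [X → . num n *] }  — shift
  I1: { [T' → T .] }  — accept
  I2: { [T → X . num] }  — shift
  I3: { [C → . C T b], [C → . num], [L → . C C b], [L → . L num b], [L → . X *], [T → id . L L], [X → . num n *] }  — shift
  I4: { [C → . C T b], [C → . num], [T → num . C *], [X → num . n *] }  — shift
  I5: { [C → C . T b], [T → . X num], [T → . id L L], [T → . num C *], [T → num C . *], [X → . num n *] }  — shift
  I6: { [X → num n . *] }  — shift
  I7: { [C → num .] }  — reduce
  I8: { [X → num n * .] }  — reduce
  I9: { [T → num C * .] }  — reduce
  I10: { [C → C T . b] }  — shift
  I11: { [C → C T b .] }  — reduce
  I12: { [C → . C T b], [C → . num], [C → C . T b], [L → C . C b], [T → . X num], [T → . id L L], [T → . num C *], [X → . num n *] }  — shift
  I13: { [C → . C T b], [C → . num], [L → . C C b], [L → . L num b], [L → . X *], [L → L . num b], [T → id L . L], [X → . num n *] }  — shift
  I14: { [L → X . *] }  — shift
  I15: { [C → num .], [X → num . n *] }  — shift, reduce
  I16: { [L → X * .] }  — reduce
  I17: { [L → L . num b], [T → id L L .] }  — shift, reduce
  I18: { [C → num .], [L → L num . b], [X → num . n *] }  — shift, reduce
  I19: { [L → L num b .] }  — reduce
  I20: { [L → L num . b] }  — shift
  I21: { [C → C . T b], [L → C C . b], [T → . X num], [T → . id L L], [T → . num C *], [X → . num n *] }  — shift
  I22: { [C → . C T b], [C → . num], [C → num .], [T → num . C *], [X → num . n *] }  — shift, reduce
  I23: { [L → C C b .] }  — reduce
  I24: { [T → X num .] }  — reduce

No state contains more than one complete item.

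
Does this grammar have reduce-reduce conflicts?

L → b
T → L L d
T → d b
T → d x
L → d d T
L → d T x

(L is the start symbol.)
Yes — I8: [L → b .] vs [T → d b .]

A reduce-reduce conflict occurs when an LR(0) state has two complete items [A → α .] and [B → β .] — both call for a reduction, and with no lookahead the parser cannot choose between them.

Augment with L' → L and build the canonical LR(0) collection (I0 = CLOSURE({[L' → . L]}), then GOTO on every symbol after a dot until no new states appear). It has 13 states:
  I0: { [L → . b], [L → . d T x], [L → . d d T], [L' → . L] }  — shift
  I1: { [L' → L .] }  — accept
  I2: { [L → b .] }  — reduce
  I3: { [L → . b], [L → . d T x], [L → . d d T], [L → d . T x], [L → d . d T], [T → . L L d], [T → . d b], [T → . d x] }  — shift
  I4: { [L → . b], [L → . d T x], [L → . d d T], [T → L . L d] }  — shift
  I5: { [L → d T . x] }  — shift
  I6: { [L → . b], [L → . d T x], [L → . d d T], [L → d . T x], [L → d . d T], [L → d d . T], [T → . L L d], [T → . d b], [T → . d x], [T → d . b], [T → d . x] }  — shift
  I7: { [L → d T . x], [L → d d T .] }  — shift, reduce
  I8: { [L → b .], [T → d b .] }  — 2 reduces
  I9: { [T → d x .] }  — reduce
  I10: { [L → d T x .] }  — reduce
  I11: { [T → L L . d] }  — shift
  I12: { [T → L L d .] }  — reduce

I8 contains complete items [L → b .], [T → d b .] — reduce-reduce conflict.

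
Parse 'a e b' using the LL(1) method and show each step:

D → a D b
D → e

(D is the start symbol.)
Stack is shown with the top on the left.

Stack    Input    Action
------------------------
D $      a e b $  output D → a D b
a D b $  a e b $  match 'a'
D b $    e b $    output D → e
e b $    e b $    match 'e'
b $      b $      match 'b'
$        $        accept

The string is accepted.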